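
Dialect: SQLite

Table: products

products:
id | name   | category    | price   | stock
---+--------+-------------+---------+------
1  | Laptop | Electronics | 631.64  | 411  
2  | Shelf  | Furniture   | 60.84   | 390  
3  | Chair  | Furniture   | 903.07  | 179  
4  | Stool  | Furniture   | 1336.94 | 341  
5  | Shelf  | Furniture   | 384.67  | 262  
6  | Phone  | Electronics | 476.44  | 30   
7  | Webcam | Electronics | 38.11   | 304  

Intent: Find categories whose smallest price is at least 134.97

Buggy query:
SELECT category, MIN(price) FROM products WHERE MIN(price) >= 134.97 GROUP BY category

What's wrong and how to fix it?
Bug: Aggregates like MIN are computed per group after WHERE runs

Fix: Use HAVING for the per-group MIN condition

Corrected query:
SELECT category, MIN(price) FROM products GROUP BY category HAVING MIN(price) >= 134.97

Result:
(no rows)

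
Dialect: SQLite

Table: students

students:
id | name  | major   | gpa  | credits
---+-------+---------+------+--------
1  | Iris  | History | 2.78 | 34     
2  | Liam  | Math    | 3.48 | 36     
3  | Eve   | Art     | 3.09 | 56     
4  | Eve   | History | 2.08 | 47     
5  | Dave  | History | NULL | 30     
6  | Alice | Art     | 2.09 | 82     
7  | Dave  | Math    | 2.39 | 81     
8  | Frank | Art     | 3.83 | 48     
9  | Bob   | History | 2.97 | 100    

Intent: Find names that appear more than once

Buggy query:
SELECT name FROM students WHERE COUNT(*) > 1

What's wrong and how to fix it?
Bug: COUNT(*) is an aggregate and cannot be used in WHERE

Fix: GROUP BY name, then filter groups with HAVING COUNT(*) > 1

Corrected query:
SELECT name FROM students GROUP BY name HAVING COUNT(*) > 1

Result:
name
----
Dave
Eve 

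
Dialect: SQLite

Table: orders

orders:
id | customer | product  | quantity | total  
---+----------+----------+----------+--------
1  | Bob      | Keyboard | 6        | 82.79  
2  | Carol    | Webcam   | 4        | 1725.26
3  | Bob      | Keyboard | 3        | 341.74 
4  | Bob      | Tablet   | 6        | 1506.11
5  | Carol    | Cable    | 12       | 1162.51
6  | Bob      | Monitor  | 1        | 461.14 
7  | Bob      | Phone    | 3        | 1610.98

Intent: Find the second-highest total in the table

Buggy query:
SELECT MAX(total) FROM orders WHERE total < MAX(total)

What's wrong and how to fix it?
Bug: MAX(total) on the right of the comparison is an aggregate-in-WHERE error

Fix: Compute the overall MAX in a subquery, then take MAX of rows below it

Corrected query:
SELECT MAX(total) FROM orders WHERE total < (SELECT MAX(total) FROM orders)

Result:
MAX(total)
----------
1610.98   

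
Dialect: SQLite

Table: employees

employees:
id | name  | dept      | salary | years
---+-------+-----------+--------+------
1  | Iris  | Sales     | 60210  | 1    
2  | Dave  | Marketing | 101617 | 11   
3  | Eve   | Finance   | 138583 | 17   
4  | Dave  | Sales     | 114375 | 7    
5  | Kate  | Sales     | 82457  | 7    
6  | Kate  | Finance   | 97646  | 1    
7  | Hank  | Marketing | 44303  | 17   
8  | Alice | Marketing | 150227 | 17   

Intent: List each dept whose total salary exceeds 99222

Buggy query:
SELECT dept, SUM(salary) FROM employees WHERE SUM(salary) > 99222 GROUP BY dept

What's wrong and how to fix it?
Bug: SUM(salary) is an aggregate, but WHERE filters rows before aggregation

Fix: Move the aggregate condition to a HAVING clause

Corrected query:
SELECT dept, SUM(salary) FROM employees GROUP BY dept HAVING SUM(salary) > 99222

Result:
dept      | SUM(salary)
----------+------------
Finance   | 236229     
Marketing | 296147     
Sales     | 257042     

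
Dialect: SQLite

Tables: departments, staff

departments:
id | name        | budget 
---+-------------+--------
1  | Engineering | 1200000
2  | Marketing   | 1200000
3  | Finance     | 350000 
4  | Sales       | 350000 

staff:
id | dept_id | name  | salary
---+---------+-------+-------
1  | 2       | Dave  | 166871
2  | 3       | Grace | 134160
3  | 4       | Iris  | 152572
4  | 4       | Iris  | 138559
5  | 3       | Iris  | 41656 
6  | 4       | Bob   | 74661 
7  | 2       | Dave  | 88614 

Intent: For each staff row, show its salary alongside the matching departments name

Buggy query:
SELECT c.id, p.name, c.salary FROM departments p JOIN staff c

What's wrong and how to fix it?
Bug: Missing join condition: each staff row is matched to all departments rows instead of just its own

Fix: Specify the join condition linking the foreign key to the parent id

Corrected query:
SELECT c.id, p.name, c.salary FROM departments p JOIN staff c ON c.dept_id = p.id

Result:
id | name      | salary
---+-----------+-------
1  | Marketing | 166871
2  | Finance   | 134160
3  | Sales     | 152572
4  | Sales     | 138559
5  | Finance   | 41656 
6  | Sales     | 74661 
7  | Marketing | 88614 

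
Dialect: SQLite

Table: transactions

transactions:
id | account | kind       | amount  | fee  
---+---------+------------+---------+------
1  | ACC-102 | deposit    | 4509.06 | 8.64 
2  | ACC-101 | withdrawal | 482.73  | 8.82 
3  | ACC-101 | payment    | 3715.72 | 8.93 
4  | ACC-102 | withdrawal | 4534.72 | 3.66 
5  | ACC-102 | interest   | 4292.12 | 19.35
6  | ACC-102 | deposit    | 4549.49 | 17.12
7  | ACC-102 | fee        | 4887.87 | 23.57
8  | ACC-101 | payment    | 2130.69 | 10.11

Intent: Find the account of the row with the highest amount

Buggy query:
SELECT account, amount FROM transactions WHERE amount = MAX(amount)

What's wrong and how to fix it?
Bug: WHERE is evaluated per row; an aggregate over the whole table isn't defined there

Fix: Wrap MAX in a scalar subquery so WHERE compares against a single value

Corrected query:
SELECT account, amount FROM transactions WHERE amount = (SELECT MAX(amount) FROM transactions)

Result:
account | amount 
--------+--------
ACC-102 | 4887.87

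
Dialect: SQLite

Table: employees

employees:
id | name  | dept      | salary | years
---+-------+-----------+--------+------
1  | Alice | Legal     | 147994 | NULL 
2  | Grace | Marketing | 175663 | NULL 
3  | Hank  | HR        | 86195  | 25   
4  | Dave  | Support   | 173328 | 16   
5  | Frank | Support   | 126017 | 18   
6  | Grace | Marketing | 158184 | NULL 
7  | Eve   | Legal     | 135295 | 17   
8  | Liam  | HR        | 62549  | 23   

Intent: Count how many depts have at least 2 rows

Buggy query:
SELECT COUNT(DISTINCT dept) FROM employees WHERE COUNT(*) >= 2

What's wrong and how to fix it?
Bug: COUNT(*) cannot appear in WHERE; the per-group count doesn't exist yet

Fix: Group first with HAVING COUNT(*) >= 2, then COUNT the resulting groups

Corrected query:
SELECT COUNT(*) FROM (SELECT dept FROM employees GROUP BY dept HAVING COUNT(*) >= 2)

Result:
COUNT(*)
--------
4       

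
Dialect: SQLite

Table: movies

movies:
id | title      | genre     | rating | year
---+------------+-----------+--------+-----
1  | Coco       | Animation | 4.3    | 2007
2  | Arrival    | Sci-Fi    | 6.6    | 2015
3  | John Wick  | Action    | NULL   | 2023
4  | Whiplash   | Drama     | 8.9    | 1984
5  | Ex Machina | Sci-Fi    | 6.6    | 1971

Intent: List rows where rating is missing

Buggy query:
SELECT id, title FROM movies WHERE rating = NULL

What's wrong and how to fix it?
Bug: '= NULL' is always unknown in SQL three-valued logic, so no rows match

Fix: Use IS NULL to test for NULL

Corrected query:
SELECT id, title FROM movies WHERE rating IS NULL

Result:
id | title    
---+----------
3  | John Wick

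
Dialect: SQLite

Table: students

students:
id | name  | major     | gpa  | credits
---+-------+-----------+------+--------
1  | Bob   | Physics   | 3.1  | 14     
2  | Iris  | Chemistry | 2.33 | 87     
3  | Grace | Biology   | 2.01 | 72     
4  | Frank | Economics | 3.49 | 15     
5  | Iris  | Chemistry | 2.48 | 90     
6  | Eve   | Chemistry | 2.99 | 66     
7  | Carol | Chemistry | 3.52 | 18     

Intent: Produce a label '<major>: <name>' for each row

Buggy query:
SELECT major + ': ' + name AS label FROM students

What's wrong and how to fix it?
Bug: SQLite uses || for string concatenation; + coerces text to numbers (yielding 0)

Fix: Use the || operator for string concatenation

Corrected query:
SELECT major || ': ' || name AS label FROM students

Result:
label           
----------------
Physics: Bob    
Chemistry: Iris 
Biology: Grace  
Economics: Frank
Chemistry: Iris 
Chemistry: Eve  
Chemistry: Carol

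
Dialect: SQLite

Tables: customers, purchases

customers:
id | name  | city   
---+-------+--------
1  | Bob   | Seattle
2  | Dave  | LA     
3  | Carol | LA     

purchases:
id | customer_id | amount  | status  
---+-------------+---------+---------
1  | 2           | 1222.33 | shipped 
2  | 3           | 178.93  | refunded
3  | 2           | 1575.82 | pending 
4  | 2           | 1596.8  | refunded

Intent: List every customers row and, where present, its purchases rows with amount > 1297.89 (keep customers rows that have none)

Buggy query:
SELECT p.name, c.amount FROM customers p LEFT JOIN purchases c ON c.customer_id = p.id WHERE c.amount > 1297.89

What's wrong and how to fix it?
Bug: A WHERE condition on the right-hand table after LEFT JOIN drops unmatched parents

Fix: Move the right-table condition into the ON clause so unmatched parents are kept

Corrected query:
SELECT p.name, c.amount FROM customers p LEFT JOIN purchases c ON c.customer_id = p.id AND c.amount > 1297.89

Result:
name  | amount 
------+--------
Bob   | NULL   
Dave  | 1575.82
Dave  | 1596.8 
Carol | NULL   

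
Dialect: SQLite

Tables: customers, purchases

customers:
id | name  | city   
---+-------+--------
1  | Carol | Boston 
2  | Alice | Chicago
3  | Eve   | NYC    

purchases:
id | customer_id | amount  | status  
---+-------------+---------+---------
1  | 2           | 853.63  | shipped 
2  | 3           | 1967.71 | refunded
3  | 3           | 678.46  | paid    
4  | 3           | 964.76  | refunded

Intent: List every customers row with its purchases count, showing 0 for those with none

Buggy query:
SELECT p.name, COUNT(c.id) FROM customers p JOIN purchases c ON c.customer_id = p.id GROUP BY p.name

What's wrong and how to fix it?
Bug: An inner join excludes parents with zero children

Fix: Use LEFT JOIN so parents without children still appear (COUNT(c.id) gives 0)

Corrected query:
SELECT p.name, COUNT(c.id) FROM customers p LEFT JOIN purchases c ON c.customer_id = p.id GROUP BY p.name

Result:
name  | COUNT(c.id)
------+------------
Alice | 1          
Carol | 0          
Eve   | 3          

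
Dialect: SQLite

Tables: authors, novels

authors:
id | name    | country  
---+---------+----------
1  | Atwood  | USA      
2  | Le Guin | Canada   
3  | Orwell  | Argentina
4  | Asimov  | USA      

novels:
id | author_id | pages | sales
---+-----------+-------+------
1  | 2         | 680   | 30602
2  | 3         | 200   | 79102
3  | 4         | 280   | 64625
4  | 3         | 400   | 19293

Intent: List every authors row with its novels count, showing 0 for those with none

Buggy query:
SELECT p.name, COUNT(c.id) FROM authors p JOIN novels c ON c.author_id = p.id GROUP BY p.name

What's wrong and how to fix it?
Bug: An inner join excludes parents with zero children

Fix: Use LEFT JOIN so parents without children still appear (COUNT(c.id) gives 0)

Corrected query:
SELECT p.name, COUNT(c.id) FROM authors p LEFT JOIN novels c ON c.author_id = p.id GROUP BY p.name

Result:
name    | COUNT(c.id)
--------+------------
Asimov  | 1          
Atwood  | 0          
Le Guin | 1          
Orwell  | 2          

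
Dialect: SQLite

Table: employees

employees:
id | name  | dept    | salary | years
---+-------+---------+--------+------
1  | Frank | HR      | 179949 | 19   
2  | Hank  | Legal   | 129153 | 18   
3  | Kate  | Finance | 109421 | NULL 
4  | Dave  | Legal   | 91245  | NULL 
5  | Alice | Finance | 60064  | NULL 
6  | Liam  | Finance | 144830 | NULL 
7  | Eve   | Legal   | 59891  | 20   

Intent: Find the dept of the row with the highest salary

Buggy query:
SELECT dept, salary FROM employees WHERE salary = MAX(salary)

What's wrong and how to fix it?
Bug: MAX(salary) is an aggregate and cannot be used directly in WHERE

Fix: Wrap MAX in a scalar subquery so WHERE compares against a single value

Corrected query:
SELECT dept, salary FROM employees WHERE salary = (SELECT MAX(salary) FROM employees)

Result:
dept | salary
-----+-------
HR   | 179949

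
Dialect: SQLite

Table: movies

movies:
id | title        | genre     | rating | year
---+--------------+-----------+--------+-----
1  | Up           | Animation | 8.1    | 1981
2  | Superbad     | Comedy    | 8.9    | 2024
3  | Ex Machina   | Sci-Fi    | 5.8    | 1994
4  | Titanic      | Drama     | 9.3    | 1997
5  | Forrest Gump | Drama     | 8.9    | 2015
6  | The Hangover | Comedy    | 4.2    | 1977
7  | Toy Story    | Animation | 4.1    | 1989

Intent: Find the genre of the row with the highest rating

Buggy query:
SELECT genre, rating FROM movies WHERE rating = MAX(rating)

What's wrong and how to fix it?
Bug: WHERE is evaluated per row; an aggregate over the whole table isn't defined there

Fix: Wrap MAX in a scalar subquery so WHERE compares against a single value

Corrected query:
SELECT genre, rating FROM movies WHERE rating = (SELECT MAX(rating) FROM movies)

Result:
genre | rating
------+-------
Drama | 9.3   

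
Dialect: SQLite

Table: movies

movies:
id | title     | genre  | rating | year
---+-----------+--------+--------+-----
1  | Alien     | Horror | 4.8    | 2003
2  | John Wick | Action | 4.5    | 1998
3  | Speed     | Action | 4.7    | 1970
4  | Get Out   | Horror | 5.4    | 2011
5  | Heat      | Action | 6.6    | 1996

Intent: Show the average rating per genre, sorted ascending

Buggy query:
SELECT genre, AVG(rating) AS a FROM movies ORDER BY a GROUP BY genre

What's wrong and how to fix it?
Bug: ORDER BY appears before GROUP BY; SQL clause order requires GROUP BY first

Fix: Reorder: SELECT … FROM … GROUP BY … ORDER BY …

Corrected query:
SELECT genre, AVG(rating) AS a FROM movies GROUP BY genre ORDER BY a

Result:
genre  | a       
-------+---------
Horror | 5.1     
Action | 5.266667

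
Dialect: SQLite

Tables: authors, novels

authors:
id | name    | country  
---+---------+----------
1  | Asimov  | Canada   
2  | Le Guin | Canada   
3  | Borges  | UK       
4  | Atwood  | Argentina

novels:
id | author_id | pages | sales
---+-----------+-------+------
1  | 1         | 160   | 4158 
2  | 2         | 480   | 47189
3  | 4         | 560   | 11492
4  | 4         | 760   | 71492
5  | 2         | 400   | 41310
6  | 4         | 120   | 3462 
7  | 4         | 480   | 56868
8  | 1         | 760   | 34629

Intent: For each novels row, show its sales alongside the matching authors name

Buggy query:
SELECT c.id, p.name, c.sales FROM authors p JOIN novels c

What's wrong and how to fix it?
Bug: JOIN with no ON clause produces a cartesian product; every novels row pairs with every authors row

Fix: Specify the join condition linking the foreign key to the parent id

Corrected query:
SELECT c.id, p.name, c.sales FROM authors p JOIN novels c ON c.author_id = p.id

Result:
id | name    | sales
---+---------+------
1  | Asimov  | 4158 
2  | Le Guin | 47189
3  | Atwood  | 11492
4  | Atwood  | 71492
5  | Le Guin | 41310
6  | Atwood  | 3462 
7  | Atwood  | 56868
8  | Asimov  | 34629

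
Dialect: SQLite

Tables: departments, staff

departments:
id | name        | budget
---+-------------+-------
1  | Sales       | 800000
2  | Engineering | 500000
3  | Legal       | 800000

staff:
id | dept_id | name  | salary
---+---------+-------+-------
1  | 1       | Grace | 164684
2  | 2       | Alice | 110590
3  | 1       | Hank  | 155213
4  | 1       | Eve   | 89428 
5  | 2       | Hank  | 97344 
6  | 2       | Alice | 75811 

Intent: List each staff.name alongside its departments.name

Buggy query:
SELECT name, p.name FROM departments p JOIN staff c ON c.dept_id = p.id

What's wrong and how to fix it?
Bug: Both tables have a 'name' column; the unqualified reference is ambiguous

Fix: Qualify the column with its table alias (c.name)

Corrected query:
SELECT c.name, p.name FROM departments p JOIN staff c ON c.dept_id = p.id

Result:
name  | name       
------+------------
Grace | Sales      
Alice | Engineering
Hank  | Sales      
Eve   | Sales      
Hank  | Engineering
Alice | Engineering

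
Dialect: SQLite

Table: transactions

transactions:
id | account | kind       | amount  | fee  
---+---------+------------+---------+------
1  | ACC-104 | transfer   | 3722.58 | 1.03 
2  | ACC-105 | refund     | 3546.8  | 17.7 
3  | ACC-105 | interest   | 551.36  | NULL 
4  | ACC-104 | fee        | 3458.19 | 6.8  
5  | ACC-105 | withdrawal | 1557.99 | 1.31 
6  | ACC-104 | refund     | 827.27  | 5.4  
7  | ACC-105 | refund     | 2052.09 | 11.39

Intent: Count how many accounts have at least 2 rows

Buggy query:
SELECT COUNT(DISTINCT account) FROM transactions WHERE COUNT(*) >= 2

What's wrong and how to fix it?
Bug: COUNT(*) cannot appear in WHERE; the per-group count doesn't exist yet

Fix: Use a subquery that GROUPs and filters with HAVING, then count its rows

Corrected query:
SELECT COUNT(*) FROM (SELECT account FROM transactions GROUP BY account HAVING COUNT(*) >= 2)

Result:
COUNT(*)
--------
2       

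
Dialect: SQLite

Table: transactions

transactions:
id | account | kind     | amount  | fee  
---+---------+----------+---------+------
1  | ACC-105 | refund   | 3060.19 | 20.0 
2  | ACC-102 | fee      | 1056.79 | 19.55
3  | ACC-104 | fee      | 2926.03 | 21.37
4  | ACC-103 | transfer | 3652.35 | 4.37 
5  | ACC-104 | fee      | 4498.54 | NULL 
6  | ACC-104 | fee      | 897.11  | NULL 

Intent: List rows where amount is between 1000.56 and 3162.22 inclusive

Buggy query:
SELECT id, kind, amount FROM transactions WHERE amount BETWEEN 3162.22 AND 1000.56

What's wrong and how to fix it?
Bug: BETWEEN expects the lower bound first; with 3162.22 AND 1000.56 the range is empty

Fix: Write BETWEEN 1000.56 AND 3162.22

Corrected query:
SELECT id, kind, amount FROM transactions WHERE amount BETWEEN 1000.56 AND 3162.22

Result:
id | kind   | amount 
---+--------+--------
1  | refund | 3060.19
2  | fee    | 1056.79
3  | fee    | 2926.03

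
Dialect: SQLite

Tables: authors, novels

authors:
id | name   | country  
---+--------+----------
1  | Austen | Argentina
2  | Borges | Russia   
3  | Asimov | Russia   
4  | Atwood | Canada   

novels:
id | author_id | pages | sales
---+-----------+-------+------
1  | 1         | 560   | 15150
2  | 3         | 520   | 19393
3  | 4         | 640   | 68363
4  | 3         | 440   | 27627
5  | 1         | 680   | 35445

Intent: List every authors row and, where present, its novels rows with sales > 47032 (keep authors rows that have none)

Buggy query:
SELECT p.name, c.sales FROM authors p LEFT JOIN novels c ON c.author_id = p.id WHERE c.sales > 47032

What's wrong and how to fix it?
Bug: A WHERE condition on the right-hand table after LEFT JOIN drops unmatched parents

Fix: Put 'c.sales > 47032' in the JOIN's ON clause instead of WHERE

Corrected query:
SELECT p.name, c.sales FROM authors p LEFT JOIN novels c ON c.author_id = p.id AND c.sales > 47032

Result:
name   | sales
-------+------
Austen | NULL 
Borges | NULL 
Asimov | NULL 
Atwood | 68363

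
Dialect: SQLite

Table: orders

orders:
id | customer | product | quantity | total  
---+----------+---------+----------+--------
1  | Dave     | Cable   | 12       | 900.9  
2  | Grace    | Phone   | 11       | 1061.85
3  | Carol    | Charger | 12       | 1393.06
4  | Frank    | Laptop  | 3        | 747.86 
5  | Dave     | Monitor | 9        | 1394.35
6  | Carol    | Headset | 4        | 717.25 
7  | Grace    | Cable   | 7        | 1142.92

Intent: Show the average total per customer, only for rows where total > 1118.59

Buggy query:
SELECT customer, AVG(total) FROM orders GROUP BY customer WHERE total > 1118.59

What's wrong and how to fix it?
Bug: WHERE cannot follow GROUP BY

Fix: Place WHERE between FROM and GROUP BY

Corrected query:
SELECT customer, AVG(total) FROM orders WHERE total > 1118.59 GROUP BY customer

Result:
customer | AVG(total)
---------+-----------
Carol    | 1393.06   
Dave     | 1394.35   
Grace    | 1142.92   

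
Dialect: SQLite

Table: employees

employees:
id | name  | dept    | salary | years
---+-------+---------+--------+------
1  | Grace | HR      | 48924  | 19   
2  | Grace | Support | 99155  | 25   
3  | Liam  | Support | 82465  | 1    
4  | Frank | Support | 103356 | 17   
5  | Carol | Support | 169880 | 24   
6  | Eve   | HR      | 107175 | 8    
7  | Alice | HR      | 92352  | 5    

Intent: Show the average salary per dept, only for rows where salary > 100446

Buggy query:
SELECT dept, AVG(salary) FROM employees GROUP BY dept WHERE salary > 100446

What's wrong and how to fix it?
Bug: WHERE cannot follow GROUP BY

Fix: Place WHERE between FROM and GROUP BY

Corrected query:
SELECT dept, AVG(salary) FROM employees WHERE salary > 100446 GROUP BY dept

Result:
dept    | AVG(salary)
--------+------------
HR      | 107175     
Support | 136618     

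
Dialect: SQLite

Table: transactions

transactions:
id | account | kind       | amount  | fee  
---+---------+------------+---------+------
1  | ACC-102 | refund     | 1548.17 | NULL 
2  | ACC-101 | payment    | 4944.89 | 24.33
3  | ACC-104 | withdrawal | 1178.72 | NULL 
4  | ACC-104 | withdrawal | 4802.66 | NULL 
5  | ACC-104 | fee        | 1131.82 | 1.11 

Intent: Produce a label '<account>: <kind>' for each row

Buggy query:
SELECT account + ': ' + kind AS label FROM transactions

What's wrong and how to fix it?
Bug: '+' is numeric addition; on text columns SQLite converts them to 0 instead of concatenating

Fix: Replace + with || to concatenate text

Corrected query:
SELECT account || ': ' || kind AS label FROM transactions

Result:
label              
-------------------
ACC-102: refund    
ACC-101: payment   
ACC-104: withdrawal
ACC-104: withdrawal
ACC-104: fee       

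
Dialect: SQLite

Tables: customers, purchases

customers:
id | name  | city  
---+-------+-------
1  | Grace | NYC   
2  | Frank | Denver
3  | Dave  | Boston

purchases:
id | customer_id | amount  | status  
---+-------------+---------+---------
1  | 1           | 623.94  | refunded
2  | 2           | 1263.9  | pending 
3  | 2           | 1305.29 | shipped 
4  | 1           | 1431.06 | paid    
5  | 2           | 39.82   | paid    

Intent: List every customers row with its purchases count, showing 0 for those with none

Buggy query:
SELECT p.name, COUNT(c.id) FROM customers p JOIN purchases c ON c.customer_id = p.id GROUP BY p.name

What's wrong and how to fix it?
Bug: An inner join excludes parents with zero children

Fix: Use LEFT JOIN so parents without children still appear (COUNT(c.id) gives 0)

Corrected query:
SELECT p.name, COUNT(c.id) FROM customers p LEFT JOIN purchases c ON c.customer_id = p.id GROUP BY p.name

Result:
name  | COUNT(c.id)
------+------------
Dave  | 0          
Frank | 3          
Grace | 2          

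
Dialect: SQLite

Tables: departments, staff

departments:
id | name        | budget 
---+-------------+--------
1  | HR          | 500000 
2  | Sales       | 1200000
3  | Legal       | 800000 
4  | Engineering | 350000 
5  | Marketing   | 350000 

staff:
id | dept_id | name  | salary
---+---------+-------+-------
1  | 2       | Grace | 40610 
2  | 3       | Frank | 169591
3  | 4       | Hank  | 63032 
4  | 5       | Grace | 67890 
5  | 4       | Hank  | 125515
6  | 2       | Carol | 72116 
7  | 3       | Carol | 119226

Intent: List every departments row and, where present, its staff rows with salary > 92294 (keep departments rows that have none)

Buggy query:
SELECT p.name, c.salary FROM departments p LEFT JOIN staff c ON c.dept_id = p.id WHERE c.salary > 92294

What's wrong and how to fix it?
Bug: A WHERE condition on the right-hand table after LEFT JOIN drops unmatched parents

Fix: Put 'c.salary > 92294' in the JOIN's ON clause instead of WHERE

Corrected query:
SELECT p.name, c.salary FROM departments p LEFT JOIN staff c ON c.dept_id = p.id AND c.salary > 92294

Result:
name        | salary
------------+-------
HR          | NULL  
Sales       | NULL  
Legal       | 119226
Legal       | 169591
Engineering | 125515
Marketing   | NULL  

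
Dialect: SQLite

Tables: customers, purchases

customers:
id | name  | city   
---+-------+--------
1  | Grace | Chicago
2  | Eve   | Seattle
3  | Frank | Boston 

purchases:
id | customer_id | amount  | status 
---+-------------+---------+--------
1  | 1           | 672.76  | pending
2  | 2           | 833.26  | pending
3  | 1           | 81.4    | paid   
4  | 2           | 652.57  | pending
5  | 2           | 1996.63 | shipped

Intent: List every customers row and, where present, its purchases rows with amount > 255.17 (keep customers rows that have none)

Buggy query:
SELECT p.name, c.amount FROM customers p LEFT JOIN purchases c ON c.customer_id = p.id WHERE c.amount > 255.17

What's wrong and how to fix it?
Bug: A WHERE condition on the right-hand table after LEFT JOIN drops unmatched parents

Fix: Put 'c.amount > 255.17' in the JOIN's ON clause instead of WHERE

Corrected query:
SELECT p.name, c.amount FROM customers p LEFT JOIN purchases c ON c.customer_id = p.id AND c.amount > 255.17

Result:
name  | amount 
------+--------
Grace | 672.76 
Eve   | 652.57 
Eve   | 833.26 
Eve   | 1996.63
Frank | NULL   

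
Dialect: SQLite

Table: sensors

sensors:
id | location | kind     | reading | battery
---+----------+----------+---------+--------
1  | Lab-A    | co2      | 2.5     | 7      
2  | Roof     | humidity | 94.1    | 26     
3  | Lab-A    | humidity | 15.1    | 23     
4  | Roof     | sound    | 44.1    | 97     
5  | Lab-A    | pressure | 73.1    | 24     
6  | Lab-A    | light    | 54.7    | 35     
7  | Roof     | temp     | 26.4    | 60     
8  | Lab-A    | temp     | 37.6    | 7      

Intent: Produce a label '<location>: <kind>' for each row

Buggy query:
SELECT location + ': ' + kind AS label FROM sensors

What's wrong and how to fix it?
Bug: '+' is numeric addition; on text columns SQLite converts them to 0 instead of concatenating

Fix: Use the || operator for string concatenation

Corrected query:
SELECT location || ': ' || kind AS label FROM sensors

Result:
label          
---------------
Lab-A: co2     
Roof: humidity 
Lab-A: humidity
Roof: sound    
Lab-A: pressure
Lab-A: light   
Roof: temp     
Lab-A: temp    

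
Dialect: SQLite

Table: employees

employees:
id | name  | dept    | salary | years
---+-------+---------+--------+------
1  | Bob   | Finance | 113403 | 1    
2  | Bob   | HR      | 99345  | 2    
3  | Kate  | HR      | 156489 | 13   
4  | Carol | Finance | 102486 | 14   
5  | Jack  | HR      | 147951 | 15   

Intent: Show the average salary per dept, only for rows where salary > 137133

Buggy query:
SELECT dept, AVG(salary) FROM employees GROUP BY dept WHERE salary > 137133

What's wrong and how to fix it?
Bug: WHERE cannot follow GROUP BY

Fix: Place WHERE between FROM and GROUP BY

Corrected query:
SELECT dept, AVG(salary) FROM employees WHERE salary > 137133 GROUP BY dept

Result:
dept | AVG(salary)
-----+------------
HR   | 152220     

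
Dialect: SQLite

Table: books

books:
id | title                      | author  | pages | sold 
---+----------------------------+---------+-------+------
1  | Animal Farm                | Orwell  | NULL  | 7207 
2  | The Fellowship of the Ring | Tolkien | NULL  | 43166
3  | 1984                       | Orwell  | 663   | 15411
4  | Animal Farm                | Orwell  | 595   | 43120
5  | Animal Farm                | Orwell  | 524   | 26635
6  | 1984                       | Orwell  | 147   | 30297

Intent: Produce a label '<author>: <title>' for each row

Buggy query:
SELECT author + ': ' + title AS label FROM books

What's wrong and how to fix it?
Bug: SQLite uses || for string concatenation; + coerces text to numbers (yielding 0)

Fix: Use the || operator for string concatenation

Corrected query:
SELECT author || ': ' || title AS label FROM books

Result:
label                              
-----------------------------------
Orwell: Animal Farm                
Tolkien: The Fellowship of the Ring
Orwell: 1984                       
Orwell: Animal Farm                
Orwell: Animal Farm                
Orwell: 1984                       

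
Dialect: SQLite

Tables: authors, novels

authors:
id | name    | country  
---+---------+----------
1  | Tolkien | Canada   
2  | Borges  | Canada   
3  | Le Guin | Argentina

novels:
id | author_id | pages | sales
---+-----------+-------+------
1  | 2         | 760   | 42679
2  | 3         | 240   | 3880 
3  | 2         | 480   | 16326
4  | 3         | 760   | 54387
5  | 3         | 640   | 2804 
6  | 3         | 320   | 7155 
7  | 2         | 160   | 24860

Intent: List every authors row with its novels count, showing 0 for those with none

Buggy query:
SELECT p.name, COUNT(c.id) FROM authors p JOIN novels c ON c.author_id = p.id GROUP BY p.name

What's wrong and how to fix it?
Bug: INNER JOIN drops authors rows that have no matching novels rows

Fix: Switch to LEFT JOIN to retain unmatched parent rows

Corrected query:
SELECT p.name, COUNT(c.id) FROM authors p LEFT JOIN novels c ON c.author_id = p.id GROUP BY p.name

Result:
name    | COUNT(c.id)
--------+------------
Borges  | 3          
Le Guin | 4          
Tolkien | 0          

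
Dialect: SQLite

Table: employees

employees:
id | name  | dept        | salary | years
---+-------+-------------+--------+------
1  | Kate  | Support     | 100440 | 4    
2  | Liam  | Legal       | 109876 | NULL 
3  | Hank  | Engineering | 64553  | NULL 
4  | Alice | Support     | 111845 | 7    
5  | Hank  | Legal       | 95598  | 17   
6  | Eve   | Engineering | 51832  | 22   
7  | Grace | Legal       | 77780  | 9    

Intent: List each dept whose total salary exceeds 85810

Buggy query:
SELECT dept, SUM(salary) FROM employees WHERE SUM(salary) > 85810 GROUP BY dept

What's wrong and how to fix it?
Bug: WHERE runs before GROUP BY, so aggregates aren't available there

Fix: Use HAVING (which filters groups after aggregation) instead of WHERE

Corrected query:
SELECT dept, SUM(salary) FROM employees GROUP BY dept HAVING SUM(salary) > 85810

Result:
dept        | SUM(salary)
------------+------------
Engineering | 116385     
Legal       | 283254     
Support     | 212285     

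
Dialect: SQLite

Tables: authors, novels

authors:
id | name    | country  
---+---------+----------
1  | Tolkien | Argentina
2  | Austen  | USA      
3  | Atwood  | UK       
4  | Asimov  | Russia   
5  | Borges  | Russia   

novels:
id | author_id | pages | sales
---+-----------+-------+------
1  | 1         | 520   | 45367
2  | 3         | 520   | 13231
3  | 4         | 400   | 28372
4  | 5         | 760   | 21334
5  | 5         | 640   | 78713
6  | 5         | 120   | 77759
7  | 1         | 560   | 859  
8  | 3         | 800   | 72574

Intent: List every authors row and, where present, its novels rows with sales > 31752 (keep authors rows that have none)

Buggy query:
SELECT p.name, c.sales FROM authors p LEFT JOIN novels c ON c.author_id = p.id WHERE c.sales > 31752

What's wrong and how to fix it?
Bug: A WHERE condition on the right-hand table after LEFT JOIN drops unmatched parents

Fix: Move the right-table condition into the ON clause so unmatched parents are kept

Corrected query:
SELECT p.name, c.sales FROM authors p LEFT JOIN novels c ON c.author_id = p.id AND c.sales > 31752

Result:
name    | sales
--------+------
Tolkien | 45367
Austen  | NULL 
Atwood  | 72574
Asimov  | NULL 
Borges  | 77759
Borges  | 78713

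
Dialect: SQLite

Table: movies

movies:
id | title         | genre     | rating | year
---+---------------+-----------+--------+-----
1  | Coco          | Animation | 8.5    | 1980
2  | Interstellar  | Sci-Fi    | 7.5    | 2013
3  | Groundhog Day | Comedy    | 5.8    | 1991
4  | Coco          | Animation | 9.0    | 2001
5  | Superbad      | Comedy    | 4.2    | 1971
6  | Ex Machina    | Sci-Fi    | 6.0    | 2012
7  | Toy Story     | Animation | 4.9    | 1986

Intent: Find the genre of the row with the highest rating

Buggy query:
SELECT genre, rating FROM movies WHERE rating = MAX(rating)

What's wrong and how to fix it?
Bug: MAX(rating) is an aggregate and cannot be used directly in WHERE

Fix: Wrap MAX in a scalar subquery so WHERE compares against a single value

Corrected query:
SELECT genre, rating FROM movies WHERE rating = (SELECT MAX(rating) FROM movies)

Result:
genre     | rating
----------+-------
Animation | 9     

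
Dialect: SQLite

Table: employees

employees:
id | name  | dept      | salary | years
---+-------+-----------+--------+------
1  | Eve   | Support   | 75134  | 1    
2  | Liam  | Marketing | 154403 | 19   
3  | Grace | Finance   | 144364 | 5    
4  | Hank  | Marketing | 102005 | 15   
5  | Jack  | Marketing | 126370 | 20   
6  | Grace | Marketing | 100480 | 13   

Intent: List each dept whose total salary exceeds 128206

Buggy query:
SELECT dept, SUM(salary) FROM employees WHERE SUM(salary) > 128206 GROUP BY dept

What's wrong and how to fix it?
Bug: WHERE runs before GROUP BY, so aggregates aren't available there

Fix: Move the aggregate condition to a HAVING clause

Corrected query:
SELECT dept, SUM(salary) FROM employees GROUP BY dept HAVING SUM(salary) > 128206

Result:
dept      | SUM(salary)
----------+------------
Finance   | 144364     
Marketing | 483258     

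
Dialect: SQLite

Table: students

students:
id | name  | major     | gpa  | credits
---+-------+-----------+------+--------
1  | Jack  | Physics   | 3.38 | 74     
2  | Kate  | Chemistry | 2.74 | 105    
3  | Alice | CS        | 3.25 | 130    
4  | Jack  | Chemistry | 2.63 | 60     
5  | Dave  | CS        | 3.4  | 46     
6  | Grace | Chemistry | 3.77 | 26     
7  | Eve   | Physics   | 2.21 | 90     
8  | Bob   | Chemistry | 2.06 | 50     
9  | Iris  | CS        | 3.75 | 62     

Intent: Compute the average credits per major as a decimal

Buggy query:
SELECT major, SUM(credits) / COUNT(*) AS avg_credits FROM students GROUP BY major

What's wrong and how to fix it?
Bug: Both operands are integers, so '/' performs integer division and truncates

Fix: Multiply by 1.0 (or CAST to REAL) to force floating-point division

Corrected query:
SELECT major, SUM(credits) * 1.0 / COUNT(*) AS avg_credits FROM students GROUP BY major

Result:
major     | avg_credits
----------+------------
CS        | 79.333333  
Chemistry | 60.25      
Physics   | 82         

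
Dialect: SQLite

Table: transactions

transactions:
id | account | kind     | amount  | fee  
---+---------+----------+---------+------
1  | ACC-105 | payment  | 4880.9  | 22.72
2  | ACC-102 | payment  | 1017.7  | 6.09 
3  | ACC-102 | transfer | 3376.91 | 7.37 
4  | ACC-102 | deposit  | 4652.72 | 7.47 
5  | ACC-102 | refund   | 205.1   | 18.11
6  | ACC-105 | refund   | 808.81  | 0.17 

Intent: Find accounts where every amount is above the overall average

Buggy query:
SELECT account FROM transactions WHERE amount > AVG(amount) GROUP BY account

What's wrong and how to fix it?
Bug: WHERE evaluates per row before aggregation, so AVG() is unavailable

Fix: Compute the overall average in a scalar subquery and compare each group's MIN against it in HAVING

Corrected query:
SELECT account FROM transactions GROUP BY account HAVING MIN(amount) > (SELECT AVG(amount) FROM transactions)

Result:
(no rows)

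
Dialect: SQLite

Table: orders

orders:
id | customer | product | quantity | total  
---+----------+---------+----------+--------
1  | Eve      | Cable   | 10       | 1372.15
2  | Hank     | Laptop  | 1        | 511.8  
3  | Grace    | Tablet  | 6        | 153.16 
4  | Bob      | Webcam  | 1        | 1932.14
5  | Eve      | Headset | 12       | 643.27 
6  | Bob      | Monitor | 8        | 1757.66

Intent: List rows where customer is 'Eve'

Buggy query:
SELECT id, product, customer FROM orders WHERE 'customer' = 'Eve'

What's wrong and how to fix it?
Bug: 'customer' in single quotes is a string literal, not the column; the comparison is literal-vs-literal and never true

Fix: Remove the quotes around the column name (or use double quotes for an identifier)

Corrected query:
SELECT id, product, customer FROM orders WHERE customer = 'Eve'

Result:
id | product | customer
---+---------+---------
1  | Cable   | Eve     
5  | Headset | Eve     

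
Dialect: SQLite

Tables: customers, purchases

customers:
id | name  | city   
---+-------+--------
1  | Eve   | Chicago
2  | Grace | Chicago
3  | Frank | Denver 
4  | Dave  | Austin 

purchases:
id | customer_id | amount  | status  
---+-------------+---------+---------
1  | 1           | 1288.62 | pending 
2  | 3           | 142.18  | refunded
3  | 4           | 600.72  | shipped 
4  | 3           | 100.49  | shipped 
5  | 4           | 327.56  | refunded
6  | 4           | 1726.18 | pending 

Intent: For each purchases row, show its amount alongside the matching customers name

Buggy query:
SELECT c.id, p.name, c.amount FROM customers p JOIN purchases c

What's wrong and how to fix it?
Bug: Missing join condition: each purchases row is matched to all customers rows instead of just its own

Fix: Specify the join condition linking the foreign key to the parent id

Corrected query:
SELECT c.id, p.name, c.amount FROM customers p JOIN purchases c ON c.customer_id = p.id

Result:
id | name  | amount 
---+-------+--------
1  | Eve   | 1288.62
2  | Frank | 142.18 
3  | Dave  | 600.72 
4  | Frank | 100.49 
5  | Dave  | 327.56 
6  | Dave  | 1726.18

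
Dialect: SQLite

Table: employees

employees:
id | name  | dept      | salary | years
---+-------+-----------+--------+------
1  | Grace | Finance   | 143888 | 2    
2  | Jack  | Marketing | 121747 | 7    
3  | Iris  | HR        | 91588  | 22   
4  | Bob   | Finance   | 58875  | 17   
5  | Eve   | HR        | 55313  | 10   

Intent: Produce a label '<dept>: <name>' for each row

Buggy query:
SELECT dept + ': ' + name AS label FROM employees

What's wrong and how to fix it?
Bug: SQLite uses || for string concatenation; + coerces text to numbers (yielding 0)

Fix: Use the || operator for string concatenation

Corrected query:
SELECT dept || ': ' || name AS label FROM employees

Result:
label          
---------------
Finance: Grace 
Marketing: Jack
HR: Iris       
Finance: Bob   
HR: Eve        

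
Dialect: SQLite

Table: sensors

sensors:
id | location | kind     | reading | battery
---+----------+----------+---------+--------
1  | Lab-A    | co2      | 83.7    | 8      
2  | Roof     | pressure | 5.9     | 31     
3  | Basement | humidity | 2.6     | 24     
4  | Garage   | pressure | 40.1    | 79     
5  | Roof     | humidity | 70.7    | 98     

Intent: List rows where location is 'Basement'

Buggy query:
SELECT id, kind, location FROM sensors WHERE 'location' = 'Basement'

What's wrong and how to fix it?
Bug: Single quotes denote string literals in SQL; the column name is being compared as a constant string

Fix: Remove the quotes around the column name (or use double quotes for an identifier)

Corrected query:
SELECT id, kind, location FROM sensors WHERE location = 'Basement'

Result:
id | kind     | location
---+----------+---------
3  | humidity | Basement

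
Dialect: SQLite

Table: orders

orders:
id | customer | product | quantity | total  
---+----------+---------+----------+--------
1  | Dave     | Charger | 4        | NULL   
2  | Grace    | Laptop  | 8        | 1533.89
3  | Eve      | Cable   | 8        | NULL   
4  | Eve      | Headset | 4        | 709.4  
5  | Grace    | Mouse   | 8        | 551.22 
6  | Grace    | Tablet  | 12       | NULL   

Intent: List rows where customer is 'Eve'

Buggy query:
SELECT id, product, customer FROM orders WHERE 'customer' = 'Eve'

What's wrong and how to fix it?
Bug: Single quotes denote string literals in SQL; the column name is being compared as a constant string

Fix: Remove the quotes around the column name (or use double quotes for an identifier)

Corrected query:
SELECT id, product, customer FROM orders WHERE customer = 'Eve'

Result:
id | product | customer
---+---------+---------
3  | Cable   | Eve     
4  | Headset | Eve     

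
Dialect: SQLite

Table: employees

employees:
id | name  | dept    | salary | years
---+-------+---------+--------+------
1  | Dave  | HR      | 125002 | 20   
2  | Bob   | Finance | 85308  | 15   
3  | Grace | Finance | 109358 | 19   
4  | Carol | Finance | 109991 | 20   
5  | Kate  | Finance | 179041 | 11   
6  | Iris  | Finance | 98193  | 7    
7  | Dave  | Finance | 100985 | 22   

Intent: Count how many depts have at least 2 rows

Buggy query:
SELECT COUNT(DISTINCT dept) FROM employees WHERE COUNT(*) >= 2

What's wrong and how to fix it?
Bug: WHERE filters individual rows, not groups, so a group-level COUNT is invalid there

Fix: Group first with HAVING COUNT(*) >= 2, then COUNT the resulting groups

Corrected query:
SELECT COUNT(*) FROM (SELECT dept FROM employees GROUP BY dept HAVING COUNT(*) >= 2)

Result:
COUNT(*)
--------
1       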